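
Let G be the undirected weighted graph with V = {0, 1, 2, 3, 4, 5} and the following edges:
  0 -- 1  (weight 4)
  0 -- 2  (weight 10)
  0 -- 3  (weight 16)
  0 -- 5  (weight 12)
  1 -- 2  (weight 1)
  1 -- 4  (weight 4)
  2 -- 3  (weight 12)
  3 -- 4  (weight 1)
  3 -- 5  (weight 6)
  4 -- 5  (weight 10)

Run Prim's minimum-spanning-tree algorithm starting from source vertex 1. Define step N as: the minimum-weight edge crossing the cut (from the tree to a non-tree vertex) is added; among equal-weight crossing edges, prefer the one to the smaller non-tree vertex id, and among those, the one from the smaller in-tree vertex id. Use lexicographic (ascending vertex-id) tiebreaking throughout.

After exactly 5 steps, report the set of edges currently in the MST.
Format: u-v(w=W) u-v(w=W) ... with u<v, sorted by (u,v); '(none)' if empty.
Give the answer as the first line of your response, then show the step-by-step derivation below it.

0-1(w=4) 1-2(w=1) 1-4(w=4) 3-4(w=1) 3-5(w=6)

step 1: add edge 1-2 (w=1); MST = {1-2(w=1)}
step 2: add edge 0-1 (w=4); MST = {0-1(w=4) 1-2(w=1)}
step 3: add edge 1-4 (w=4); MST = {0-1(w=4) 1-2(w=1) 1-4(w=4)}
step 4: add edge 3-4 (w=1); MST = {0-1(w=4) 1-2(w=1) 1-4(w=4) 3-4(w=1)}
step 5: add edge 3-5 (w=6); MST = {0-1(w=4) 1-2(w=1) 1-4(w=4) 3-4(w=1) 3-5(w=6)}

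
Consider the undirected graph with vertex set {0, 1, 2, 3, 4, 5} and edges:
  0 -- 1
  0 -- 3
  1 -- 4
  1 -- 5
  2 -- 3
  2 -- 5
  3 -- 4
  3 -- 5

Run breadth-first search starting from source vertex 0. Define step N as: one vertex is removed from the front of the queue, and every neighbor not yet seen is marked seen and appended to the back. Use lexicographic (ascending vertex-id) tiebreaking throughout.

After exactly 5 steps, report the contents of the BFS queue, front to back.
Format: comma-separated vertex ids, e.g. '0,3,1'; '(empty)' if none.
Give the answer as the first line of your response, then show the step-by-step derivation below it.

2

step 1: dequeue 0; queue=[1,3]; order=0
step 2: dequeue 1; queue=[3,4,5]; order=0,1
step 3: dequeue 3; queue=[4,5,2]; order=0,1,3
step 4: dequeue 4; queue=[5,2]; order=0,1,3,4
step 5: dequeue 5; queue=[2]; order=0,1,3,4,5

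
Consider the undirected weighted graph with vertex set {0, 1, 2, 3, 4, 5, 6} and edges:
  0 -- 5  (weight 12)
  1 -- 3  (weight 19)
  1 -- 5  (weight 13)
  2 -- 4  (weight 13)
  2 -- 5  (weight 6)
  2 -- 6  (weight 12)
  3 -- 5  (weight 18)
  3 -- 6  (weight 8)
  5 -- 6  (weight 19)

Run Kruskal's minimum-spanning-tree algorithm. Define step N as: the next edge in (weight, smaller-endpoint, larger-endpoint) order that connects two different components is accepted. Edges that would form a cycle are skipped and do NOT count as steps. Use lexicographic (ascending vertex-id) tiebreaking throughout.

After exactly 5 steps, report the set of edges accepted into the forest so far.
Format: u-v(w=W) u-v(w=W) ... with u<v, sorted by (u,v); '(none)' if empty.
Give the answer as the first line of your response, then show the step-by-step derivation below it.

0-5(w=12) 1-5(w=13) 2-5(w=6) 2-6(w=12) 3-6(w=8)

step 1: add edge 2-5 (w=6); MST = {2-5(w=6)}
step 2: add edge 3-6 (w=8); MST = {2-5(w=6) 3-6(w=8)}
step 3: add edge 0-5 (w=12); MST = {0-5(w=12) 2-5(w=6) 3-6(w=8)}
step 4: add edge 2-6 (w=12); MST = {0-5(w=12) 2-5(w=6) 2-6(w=12) 3-6(w=8)}
step 5: add edge 1-5 (w=13); MST = {0-5(w=12) 1-5(w=13) 2-5(w=6) 2-6(w=12) 3-6(w=8)}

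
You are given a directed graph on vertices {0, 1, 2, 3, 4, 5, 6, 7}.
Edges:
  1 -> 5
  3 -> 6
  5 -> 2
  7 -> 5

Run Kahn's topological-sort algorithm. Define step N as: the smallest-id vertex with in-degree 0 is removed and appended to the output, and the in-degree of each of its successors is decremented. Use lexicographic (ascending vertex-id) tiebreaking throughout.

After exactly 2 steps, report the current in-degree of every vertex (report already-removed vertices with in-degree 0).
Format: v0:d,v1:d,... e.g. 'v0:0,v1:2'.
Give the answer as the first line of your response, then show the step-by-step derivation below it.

v0:0,v1:0,v2:1,v3:0,v4:0,v5:1,v6:1,v7:0

step 1: output 0; order=[0]; indeg=(0,0,1,0,0,2,1,0)
step 2: output 1; order=[0,1]; indeg=(0,0,1,0,0,1,1,0)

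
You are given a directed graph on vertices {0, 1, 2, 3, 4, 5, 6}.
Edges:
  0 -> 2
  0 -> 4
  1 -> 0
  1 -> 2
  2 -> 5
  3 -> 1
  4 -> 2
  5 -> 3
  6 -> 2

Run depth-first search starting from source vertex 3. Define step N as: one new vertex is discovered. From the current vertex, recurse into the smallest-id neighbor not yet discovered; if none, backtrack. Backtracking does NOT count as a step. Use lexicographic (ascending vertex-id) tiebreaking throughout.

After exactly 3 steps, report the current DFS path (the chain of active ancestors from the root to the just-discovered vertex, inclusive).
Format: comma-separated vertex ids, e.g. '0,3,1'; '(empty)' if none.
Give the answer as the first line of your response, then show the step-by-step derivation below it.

3,1,0

step 1: discover 3; path=3; order=3
step 2: discover 1; path=3>1; order=3,1
step 3: discover 0; path=3>1>0; order=3,1,0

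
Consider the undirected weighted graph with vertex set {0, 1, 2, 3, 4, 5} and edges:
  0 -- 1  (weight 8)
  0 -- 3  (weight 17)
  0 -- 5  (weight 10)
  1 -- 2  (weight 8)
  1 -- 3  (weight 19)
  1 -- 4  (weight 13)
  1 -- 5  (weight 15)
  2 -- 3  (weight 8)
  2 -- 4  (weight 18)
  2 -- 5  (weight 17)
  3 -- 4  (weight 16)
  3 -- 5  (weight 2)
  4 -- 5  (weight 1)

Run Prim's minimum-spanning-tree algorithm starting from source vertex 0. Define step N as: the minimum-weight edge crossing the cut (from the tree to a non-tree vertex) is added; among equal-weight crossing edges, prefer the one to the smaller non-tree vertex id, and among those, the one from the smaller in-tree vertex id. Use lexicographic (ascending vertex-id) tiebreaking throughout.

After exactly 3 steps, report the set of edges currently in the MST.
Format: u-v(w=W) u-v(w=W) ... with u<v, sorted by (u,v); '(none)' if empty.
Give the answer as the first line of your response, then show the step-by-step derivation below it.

0-1(w=8) 1-2(w=8) 2-3(w=8)

step 1: add edge 0-1 (w=8); MST = {0-1(w=8)}
step 2: add edge 1-2 (w=8); MST = {0-1(w=8) 1-2(w=8)}
step 3: add edge 2-3 (w=8); MST = {0-1(w=8) 1-2(w=8) 2-3(w=8)}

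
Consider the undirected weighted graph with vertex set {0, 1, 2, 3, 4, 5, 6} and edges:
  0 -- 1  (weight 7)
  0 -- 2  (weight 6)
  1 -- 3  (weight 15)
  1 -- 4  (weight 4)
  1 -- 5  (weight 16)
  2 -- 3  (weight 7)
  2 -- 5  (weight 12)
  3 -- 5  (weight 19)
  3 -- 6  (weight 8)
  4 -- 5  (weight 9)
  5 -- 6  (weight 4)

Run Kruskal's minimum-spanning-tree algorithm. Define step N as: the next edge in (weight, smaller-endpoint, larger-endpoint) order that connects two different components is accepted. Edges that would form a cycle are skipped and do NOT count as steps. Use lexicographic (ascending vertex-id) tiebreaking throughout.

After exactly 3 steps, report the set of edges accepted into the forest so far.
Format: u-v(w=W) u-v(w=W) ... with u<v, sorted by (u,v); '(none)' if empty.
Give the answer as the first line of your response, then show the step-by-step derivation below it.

0-2(w=6) 1-4(w=4) 5-6(w=4)

step 1: add edge 1-4 (w=4); MST = {1-4(w=4)}
step 2: add edge 5-6 (w=4); MST = {1-4(w=4) 5-6(w=4)}
step 3: add edge 0-2 (w=6); MST = {0-2(w=6) 1-4(w=4) 5-6(w=4)}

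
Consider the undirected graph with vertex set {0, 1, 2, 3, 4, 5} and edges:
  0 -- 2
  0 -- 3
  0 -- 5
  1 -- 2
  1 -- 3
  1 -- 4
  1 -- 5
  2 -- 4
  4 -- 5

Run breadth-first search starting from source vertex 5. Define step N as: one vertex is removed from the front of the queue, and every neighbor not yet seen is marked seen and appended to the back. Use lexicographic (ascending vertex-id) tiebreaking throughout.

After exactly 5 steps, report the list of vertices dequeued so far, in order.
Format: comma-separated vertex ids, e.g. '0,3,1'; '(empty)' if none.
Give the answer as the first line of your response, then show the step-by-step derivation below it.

5,0,1,4,2

step 1: dequeue 5; queue=[0,1,4]; order=5
step 2: dequeue 0; queue=[1,4,2,3]; order=5,0
step 3: dequeue 1; queue=[4,2,3]; order=5,0,1
step 4: dequeue 4; queue=[2,3]; order=5,0,1,4
step 5: dequeue 2; queue=[3]; order=5,0,1,4,2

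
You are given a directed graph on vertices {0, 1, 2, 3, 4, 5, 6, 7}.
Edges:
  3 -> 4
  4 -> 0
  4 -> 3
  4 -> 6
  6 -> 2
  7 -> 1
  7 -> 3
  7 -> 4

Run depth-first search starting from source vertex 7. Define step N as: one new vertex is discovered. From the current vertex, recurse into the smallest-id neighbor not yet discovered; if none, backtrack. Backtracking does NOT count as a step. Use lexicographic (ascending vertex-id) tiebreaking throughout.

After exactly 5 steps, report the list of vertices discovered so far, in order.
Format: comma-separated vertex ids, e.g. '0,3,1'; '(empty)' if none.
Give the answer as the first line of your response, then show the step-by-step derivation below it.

7,1,3,4,0

step 1: discover 7; path=7; order=7
step 2: discover 1; path=7>1; order=7,1
step 3: discover 3; path=7>3; order=7,1,3
step 4: discover 4; path=7>3>4; order=7,1,3,4
step 5: discover 0; path=7>3>4>0; order=7,1,3,4,0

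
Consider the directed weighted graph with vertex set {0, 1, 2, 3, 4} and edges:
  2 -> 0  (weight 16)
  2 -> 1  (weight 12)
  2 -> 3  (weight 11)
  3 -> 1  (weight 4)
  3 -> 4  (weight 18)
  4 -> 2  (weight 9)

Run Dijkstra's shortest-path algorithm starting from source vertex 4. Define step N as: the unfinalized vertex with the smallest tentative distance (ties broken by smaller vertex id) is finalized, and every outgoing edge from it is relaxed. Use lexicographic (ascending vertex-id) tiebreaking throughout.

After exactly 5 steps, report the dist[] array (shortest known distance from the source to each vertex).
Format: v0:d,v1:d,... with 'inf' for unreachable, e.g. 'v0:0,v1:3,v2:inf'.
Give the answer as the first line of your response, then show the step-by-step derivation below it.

v0:25,v1:21,v2:9,v3:20,v4:0

step 1: dist = v0:inf,v1:inf,v2:9,v3:inf,v4:0
step 2: dist = v0:25,v1:21,v2:9,v3:20,v4:0
step 3: dist = v0:25,v1:21,v2:9,v3:20,v4:0
step 4: dist = v0:25,v1:21,v2:9,v3:20,v4:0
step 5: dist = v0:25,v1:21,v2:9,v3:20,v4:0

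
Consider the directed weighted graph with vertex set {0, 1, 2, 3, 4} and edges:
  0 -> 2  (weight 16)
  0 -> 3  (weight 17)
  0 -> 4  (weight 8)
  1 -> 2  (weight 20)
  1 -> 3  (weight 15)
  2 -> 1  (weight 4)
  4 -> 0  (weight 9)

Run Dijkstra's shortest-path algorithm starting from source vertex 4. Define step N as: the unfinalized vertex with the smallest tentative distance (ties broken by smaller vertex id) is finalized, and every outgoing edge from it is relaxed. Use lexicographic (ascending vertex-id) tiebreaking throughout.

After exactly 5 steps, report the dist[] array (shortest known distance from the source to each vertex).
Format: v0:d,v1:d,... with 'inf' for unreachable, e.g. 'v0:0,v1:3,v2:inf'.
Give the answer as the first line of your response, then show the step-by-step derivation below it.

v0:9,v1:29,v2:25,v3:26,v4:0

step 1: dist = v0:9,v1:inf,v2:inf,v3:inf,v4:0
step 2: dist = v0:9,v1:inf,v2:25,v3:26,v4:0
step 3: dist = v0:9,v1:29,v2:25,v3:26,v4:0
step 4: dist = v0:9,v1:29,v2:25,v3:26,v4:0
step 5: dist = v0:9,v1:29,v2:25,v3:26,v4:0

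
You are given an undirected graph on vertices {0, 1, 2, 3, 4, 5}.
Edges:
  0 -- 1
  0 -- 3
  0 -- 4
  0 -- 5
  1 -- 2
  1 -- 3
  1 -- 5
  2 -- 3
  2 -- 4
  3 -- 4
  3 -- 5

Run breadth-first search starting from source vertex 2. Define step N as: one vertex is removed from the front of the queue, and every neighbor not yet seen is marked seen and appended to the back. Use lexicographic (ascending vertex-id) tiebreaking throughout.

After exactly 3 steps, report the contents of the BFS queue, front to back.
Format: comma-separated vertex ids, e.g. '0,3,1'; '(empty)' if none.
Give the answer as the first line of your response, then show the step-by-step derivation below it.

4,0,5

step 1: dequeue 2; queue=[1,3,4]; order=2
step 2: dequeue 1; queue=[3,4,0,5]; order=2,1
step 3: dequeue 3; queue=[4,0,5]; order=2,1,3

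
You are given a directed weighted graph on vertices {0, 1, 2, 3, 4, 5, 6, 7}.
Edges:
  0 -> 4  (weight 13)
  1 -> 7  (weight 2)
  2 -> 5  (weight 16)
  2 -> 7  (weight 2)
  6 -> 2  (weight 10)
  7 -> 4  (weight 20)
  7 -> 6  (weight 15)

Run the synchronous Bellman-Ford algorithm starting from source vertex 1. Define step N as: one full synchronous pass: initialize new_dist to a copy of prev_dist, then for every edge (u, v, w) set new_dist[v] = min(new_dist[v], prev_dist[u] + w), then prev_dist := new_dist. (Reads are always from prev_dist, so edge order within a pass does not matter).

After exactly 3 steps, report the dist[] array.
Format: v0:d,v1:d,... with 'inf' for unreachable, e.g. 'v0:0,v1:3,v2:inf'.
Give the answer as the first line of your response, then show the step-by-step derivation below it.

v0:inf,v1:0,v2:27,v3:inf,v4:22,v5:inf,v6:17,v7:2

step 1: dist = v0:inf,v1:0,v2:inf,v3:inf,v4:inf,v5:inf,v6:inf,v7:2
step 2: dist = v0:inf,v1:0,v2:inf,v3:inf,v4:22,v5:inf,v6:17,v7:2
step 3: dist = v0:inf,v1:0,v2:27,v3:inf,v4:22,v5:inf,v6:17,v7:2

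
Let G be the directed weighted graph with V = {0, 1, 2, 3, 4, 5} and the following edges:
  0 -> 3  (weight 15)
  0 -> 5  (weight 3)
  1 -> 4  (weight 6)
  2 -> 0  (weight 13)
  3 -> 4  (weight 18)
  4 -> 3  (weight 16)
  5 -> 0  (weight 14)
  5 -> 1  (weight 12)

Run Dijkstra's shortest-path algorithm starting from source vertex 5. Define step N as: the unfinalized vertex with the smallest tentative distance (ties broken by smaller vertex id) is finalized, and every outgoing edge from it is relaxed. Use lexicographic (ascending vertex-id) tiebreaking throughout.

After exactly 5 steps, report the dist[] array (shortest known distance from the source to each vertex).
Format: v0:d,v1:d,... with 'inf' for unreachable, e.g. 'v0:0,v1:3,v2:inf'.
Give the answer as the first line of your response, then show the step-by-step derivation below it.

v0:14,v1:12,v2:inf,v3:29,v4:18,v5:0

step 1: dist = v0:14,v1:12,v2:inf,v3:inf,v4:inf,v5:0
step 2: dist = v0:14,v1:12,v2:inf,v3:inf,v4:18,v5:0
step 3: dist = v0:14,v1:12,v2:inf,v3:29,v4:18,v5:0
step 4: dist = v0:14,v1:12,v2:inf,v3:29,v4:18,v5:0
step 5: dist = v0:14,v1:12,v2:inf,v3:29,v4:18,v5:0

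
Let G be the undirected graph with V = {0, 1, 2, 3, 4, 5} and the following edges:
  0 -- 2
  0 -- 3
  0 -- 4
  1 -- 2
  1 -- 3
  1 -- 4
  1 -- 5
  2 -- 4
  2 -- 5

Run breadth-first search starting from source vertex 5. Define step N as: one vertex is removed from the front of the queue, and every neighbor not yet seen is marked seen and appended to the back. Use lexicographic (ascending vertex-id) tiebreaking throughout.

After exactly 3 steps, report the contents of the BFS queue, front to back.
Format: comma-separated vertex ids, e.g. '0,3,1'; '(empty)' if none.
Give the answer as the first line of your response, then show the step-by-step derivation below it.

3,4,0

step 1: dequeue 5; queue=[1,2]; order=5
step 2: dequeue 1; queue=[2,3,4]; order=5,1
step 3: dequeue 2; queue=[3,4,0]; order=5,1,2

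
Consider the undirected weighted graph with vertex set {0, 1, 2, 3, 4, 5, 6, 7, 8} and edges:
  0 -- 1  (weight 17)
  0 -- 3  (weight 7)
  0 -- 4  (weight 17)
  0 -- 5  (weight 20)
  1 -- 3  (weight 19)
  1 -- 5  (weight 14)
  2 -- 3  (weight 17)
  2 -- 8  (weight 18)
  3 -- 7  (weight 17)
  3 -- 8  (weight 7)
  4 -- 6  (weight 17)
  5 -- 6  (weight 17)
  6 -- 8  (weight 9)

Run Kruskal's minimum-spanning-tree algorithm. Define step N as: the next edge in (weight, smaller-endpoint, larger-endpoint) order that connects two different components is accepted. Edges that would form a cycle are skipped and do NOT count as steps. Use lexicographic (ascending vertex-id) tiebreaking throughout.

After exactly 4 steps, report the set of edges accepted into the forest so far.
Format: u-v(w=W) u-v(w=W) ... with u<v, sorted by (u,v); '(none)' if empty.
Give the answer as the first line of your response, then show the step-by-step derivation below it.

0-3(w=7) 1-5(w=14) 3-8(w=7) 6-8(w=9)

step 1: add edge 0-3 (w=7); MST = {0-3(w=7)}
step 2: add edge 3-8 (w=7); MST = {0-3(w=7) 3-8(w=7)}
step 3: add edge 6-8 (w=9); MST = {0-3(w=7) 3-8(w=7) 6-8(w=9)}
step 4: add edge 1-5 (w=14); MST = {0-3(w=7) 1-5(w=14) 3-8(w=7) 6-8(w=9)}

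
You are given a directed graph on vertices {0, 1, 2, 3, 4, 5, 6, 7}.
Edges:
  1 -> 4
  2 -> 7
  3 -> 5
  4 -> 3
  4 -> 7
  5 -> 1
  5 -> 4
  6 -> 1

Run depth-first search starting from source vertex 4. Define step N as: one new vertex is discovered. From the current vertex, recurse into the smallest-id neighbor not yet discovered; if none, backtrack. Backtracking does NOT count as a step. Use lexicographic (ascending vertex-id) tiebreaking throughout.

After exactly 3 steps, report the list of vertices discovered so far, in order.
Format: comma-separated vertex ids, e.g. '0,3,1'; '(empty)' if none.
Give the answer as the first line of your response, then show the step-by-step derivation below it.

4,3,5

step 1: discover 4; path=4; order=4
step 2: discover 3; path=4>3; order=4,3
step 3: discover 5; path=4>3>5; order=4,3,5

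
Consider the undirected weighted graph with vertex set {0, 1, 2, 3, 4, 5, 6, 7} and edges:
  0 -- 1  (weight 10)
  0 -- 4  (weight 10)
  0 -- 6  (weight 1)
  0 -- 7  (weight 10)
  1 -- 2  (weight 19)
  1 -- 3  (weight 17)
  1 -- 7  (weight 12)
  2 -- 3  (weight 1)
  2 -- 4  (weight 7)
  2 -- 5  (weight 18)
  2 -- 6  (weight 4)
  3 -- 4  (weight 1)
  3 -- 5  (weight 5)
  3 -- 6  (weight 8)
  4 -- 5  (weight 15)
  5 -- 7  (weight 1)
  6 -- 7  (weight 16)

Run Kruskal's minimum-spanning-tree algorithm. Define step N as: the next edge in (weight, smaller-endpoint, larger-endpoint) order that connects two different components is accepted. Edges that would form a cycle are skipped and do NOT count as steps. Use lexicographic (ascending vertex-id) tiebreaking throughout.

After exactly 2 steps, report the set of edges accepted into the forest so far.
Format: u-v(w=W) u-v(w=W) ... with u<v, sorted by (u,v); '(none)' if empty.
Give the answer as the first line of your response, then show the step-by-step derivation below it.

0-6(w=1) 2-3(w=1)

step 1: add edge 0-6 (w=1); MST = {0-6(w=1)}
step 2: add edge 2-3 (w=1); MST = {0-6(w=1) 2-3(w=1)}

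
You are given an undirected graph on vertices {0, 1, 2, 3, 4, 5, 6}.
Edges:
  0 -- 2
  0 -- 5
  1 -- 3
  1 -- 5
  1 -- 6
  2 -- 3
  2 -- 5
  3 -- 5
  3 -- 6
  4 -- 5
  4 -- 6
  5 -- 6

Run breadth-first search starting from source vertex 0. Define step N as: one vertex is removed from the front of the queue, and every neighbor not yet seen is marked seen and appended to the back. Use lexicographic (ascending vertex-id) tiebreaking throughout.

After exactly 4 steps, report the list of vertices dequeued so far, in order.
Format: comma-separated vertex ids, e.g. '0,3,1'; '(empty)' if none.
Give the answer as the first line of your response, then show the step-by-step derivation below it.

0,2,5,3

step 1: dequeue 0; queue=[2,5]; order=0
step 2: dequeue 2; queue=[5,3]; order=0,2
step 3: dequeue 5; queue=[3,1,4,6]; order=0,2,5
step 4: dequeue 3; queue=[1,4,6]; order=0,2,5,3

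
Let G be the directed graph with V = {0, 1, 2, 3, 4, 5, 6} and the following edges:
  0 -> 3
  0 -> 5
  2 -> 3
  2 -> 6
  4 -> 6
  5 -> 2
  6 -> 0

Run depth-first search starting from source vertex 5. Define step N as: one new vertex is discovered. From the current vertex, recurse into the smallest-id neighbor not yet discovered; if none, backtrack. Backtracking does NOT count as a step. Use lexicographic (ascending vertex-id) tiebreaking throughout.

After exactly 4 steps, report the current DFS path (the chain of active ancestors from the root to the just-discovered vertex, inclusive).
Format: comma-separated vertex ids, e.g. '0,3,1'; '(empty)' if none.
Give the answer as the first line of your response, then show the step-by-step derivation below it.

5,2,6

step 1: discover 5; path=5; order=5
step 2: discover 2; path=5>2; order=5,2
step 3: discover 3; path=5>2>3; order=5,2,3
step 4: discover 6; path=5>2>6; order=5,2,3,6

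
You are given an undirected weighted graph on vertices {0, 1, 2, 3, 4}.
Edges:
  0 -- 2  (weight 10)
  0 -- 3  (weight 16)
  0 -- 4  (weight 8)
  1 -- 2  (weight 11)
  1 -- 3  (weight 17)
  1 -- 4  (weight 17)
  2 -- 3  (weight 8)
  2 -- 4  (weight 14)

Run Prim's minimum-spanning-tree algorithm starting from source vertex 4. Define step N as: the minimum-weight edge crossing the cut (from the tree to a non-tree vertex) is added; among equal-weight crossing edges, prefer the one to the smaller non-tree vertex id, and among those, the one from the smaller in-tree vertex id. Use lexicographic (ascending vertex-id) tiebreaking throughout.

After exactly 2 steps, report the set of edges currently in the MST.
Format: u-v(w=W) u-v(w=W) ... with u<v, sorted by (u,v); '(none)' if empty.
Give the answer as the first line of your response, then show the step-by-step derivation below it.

0-2(w=10) 0-4(w=8)

step 1: add edge 0-4 (w=8); MST = {0-4(w=8)}
step 2: add edge 0-2 (w=10); MST = {0-2(w=10) 0-4(w=8)}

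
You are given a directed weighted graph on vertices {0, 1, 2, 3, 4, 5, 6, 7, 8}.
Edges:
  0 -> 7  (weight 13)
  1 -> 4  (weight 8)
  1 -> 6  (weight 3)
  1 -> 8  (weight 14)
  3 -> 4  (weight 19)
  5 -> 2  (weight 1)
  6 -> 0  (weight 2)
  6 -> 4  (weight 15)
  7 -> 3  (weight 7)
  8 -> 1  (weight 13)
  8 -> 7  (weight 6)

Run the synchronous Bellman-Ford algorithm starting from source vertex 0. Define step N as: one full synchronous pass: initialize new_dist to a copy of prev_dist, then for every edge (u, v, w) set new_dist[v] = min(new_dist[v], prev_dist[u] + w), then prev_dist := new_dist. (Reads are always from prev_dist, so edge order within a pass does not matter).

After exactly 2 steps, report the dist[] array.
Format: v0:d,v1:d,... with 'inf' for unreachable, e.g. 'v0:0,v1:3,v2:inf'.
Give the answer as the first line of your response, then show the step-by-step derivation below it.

v0:0,v1:inf,v2:inf,v3:20,v4:inf,v5:inf,v6:inf,v7:13,v8:inf

step 1: dist = v0:0,v1:inf,v2:inf,v3:inf,v4:inf,v5:inf,v6:inf,v7:13,v8:inf
step 2: dist = v0:0,v1:inf,v2:inf,v3:20,v4:inf,v5:inf,v6:inf,v7:13,v8:inf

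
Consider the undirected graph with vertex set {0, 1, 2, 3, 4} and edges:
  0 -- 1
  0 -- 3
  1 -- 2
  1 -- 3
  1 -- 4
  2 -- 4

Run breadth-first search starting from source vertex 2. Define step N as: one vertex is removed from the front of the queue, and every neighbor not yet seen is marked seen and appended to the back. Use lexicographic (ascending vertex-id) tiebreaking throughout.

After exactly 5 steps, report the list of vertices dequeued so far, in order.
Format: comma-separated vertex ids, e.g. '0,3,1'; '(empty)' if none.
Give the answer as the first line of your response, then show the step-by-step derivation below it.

2,1,4,0,3

step 1: dequeue 2; queue=[1,4]; order=2
step 2: dequeue 1; queue=[4,0,3]; order=2,1
step 3: dequeue 4; queue=[0,3]; order=2,1,4
step 4: dequeue 0; queue=[3]; order=2,1,4,0
step 5: dequeue 3; queue=[(empty)]; order=2,1,4,0,3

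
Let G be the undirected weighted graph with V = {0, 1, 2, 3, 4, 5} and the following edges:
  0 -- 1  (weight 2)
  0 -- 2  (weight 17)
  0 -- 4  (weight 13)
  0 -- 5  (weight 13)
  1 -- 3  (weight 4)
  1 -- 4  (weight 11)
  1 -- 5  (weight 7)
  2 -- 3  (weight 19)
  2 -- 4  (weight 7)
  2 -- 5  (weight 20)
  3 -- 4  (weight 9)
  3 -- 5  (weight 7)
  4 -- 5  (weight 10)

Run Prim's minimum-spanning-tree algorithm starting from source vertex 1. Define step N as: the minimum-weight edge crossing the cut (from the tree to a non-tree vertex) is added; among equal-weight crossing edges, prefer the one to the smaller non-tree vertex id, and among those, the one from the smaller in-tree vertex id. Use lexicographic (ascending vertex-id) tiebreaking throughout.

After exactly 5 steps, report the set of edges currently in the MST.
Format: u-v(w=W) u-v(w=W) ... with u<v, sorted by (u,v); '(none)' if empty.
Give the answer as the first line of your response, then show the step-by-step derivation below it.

0-1(w=2) 1-3(w=4) 1-5(w=7) 2-4(w=7) 3-4(w=9)

step 1: add edge 0-1 (w=2); MST = {0-1(w=2)}
step 2: add edge 1-3 (w=4); MST = {0-1(w=2) 1-3(w=4)}
step 3: add edge 1-5 (w=7); MST = {0-1(w=2) 1-3(w=4) 1-5(w=7)}
step 4: add edge 3-4 (w=9); MST = {0-1(w=2) 1-3(w=4) 1-5(w=7) 3-4(w=9)}
step 5: add edge 2-4 (w=7); MST = {0-1(w=2) 1-3(w=4) 1-5(w=7) 2-4(w=7) 3-4(w=9)}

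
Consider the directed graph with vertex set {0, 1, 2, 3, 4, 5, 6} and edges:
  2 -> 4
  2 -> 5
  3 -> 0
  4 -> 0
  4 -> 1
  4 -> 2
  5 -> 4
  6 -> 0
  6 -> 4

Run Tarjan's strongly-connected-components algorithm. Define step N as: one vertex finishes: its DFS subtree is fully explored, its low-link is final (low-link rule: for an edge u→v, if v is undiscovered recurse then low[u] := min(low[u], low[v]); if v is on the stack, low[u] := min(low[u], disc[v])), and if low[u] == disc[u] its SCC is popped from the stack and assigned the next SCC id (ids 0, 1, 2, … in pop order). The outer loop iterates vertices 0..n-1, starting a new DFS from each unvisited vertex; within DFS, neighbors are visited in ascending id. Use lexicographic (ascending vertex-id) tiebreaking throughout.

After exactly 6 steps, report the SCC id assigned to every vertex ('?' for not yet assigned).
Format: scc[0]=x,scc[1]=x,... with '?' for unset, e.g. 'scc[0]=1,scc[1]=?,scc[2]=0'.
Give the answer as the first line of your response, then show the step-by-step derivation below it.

scc[0]=0,scc[1]=1,scc[2]=2,scc[3]=3,scc[4]=2,scc[5]=2,scc[6]=?

step 1: low=(low[0]=0,low[1]=?,low[2]=?,low[3]=?,low[4]=?,low[5]=?,low[6]=?); scc=(scc[0]=0,scc[1]=?,scc[2]=?,scc[3]=?,scc[4]=?,scc[5]=?,scc[6]=?)
step 2: low=(low[0]=0,low[1]=1,low[2]=?,low[3]=?,low[4]=?,low[5]=?,low[6]=?); scc=(scc[0]=0,scc[1]=1,scc[2]=?,scc[3]=?,scc[4]=?,scc[5]=?,scc[6]=?)
step 3: low=(low[0]=0,low[1]=1,low[2]=2,low[3]=?,low[4]=2,low[5]=?,low[6]=?); scc=(scc[0]=0,scc[1]=1,scc[2]=?,scc[3]=?,scc[4]=?,scc[5]=?,scc[6]=?)
step 4: low=(low[0]=0,low[1]=1,low[2]=2,low[3]=?,low[4]=2,low[5]=3,low[6]=?); scc=(scc[0]=0,scc[1]=1,scc[2]=?,scc[3]=?,scc[4]=?,scc[5]=?,scc[6]=?)
step 5: low=(low[0]=0,low[1]=1,low[2]=2,low[3]=?,low[4]=2,low[5]=3,low[6]=?); scc=(scc[0]=0,scc[1]=1,scc[2]=2,scc[3]=?,scc[4]=2,scc[5]=2,scc[6]=?)
step 6: low=(low[0]=0,low[1]=1,low[2]=2,low[3]=5,low[4]=2,low[5]=3,low[6]=?); scc=(scc[0]=0,scc[1]=1,scc[2]=2,scc[3]=3,scc[4]=2,scc[5]=2,scc[6]=?)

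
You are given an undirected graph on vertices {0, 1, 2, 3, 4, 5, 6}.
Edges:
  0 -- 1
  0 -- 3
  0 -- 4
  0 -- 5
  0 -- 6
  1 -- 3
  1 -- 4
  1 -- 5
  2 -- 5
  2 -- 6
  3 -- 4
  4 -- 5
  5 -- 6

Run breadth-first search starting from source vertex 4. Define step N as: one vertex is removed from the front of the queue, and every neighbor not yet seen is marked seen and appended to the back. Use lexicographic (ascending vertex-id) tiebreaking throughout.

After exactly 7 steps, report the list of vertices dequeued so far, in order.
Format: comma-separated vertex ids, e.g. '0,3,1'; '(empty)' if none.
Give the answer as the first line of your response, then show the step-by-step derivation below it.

4,0,1,3,5,6,2

step 1: dequeue 4; queue=[0,1,3,5]; order=4
step 2: dequeue 0; queue=[1,3,5,6]; order=4,0
step 3: dequeue 1; queue=[3,5,6]; order=4,0,1
step 4: dequeue 3; queue=[5,6]; order=4,0,1,3
step 5: dequeue 5; queue=[6,2]; order=4,0,1,3,5
step 6: dequeue 6; queue=[2]; order=4,0,1,3,5,6
step 7: dequeue 2; queue=[(empty)]; order=4,0,1,3,5,6,2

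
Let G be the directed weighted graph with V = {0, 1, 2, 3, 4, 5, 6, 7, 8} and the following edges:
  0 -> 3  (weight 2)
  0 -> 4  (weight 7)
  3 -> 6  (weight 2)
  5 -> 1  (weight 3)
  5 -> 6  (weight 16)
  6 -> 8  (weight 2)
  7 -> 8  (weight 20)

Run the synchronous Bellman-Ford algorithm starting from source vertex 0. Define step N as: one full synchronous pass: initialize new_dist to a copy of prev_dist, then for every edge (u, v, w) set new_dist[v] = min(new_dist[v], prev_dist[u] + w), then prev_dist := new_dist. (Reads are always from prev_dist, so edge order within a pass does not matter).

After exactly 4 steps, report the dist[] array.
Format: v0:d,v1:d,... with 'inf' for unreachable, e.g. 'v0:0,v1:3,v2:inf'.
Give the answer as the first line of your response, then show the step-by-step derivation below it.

v0:0,v1:inf,v2:inf,v3:2,v4:7,v5:inf,v6:4,v7:inf,v8:6

step 1: dist = v0:0,v1:inf,v2:inf,v3:2,v4:7,v5:inf,v6:inf,v7:inf,v8:inf
step 2: dist = v0:0,v1:inf,v2:inf,v3:2,v4:7,v5:inf,v6:4,v7:inf,v8:inf
step 3: dist = v0:0,v1:inf,v2:inf,v3:2,v4:7,v5:inf,v6:4,v7:inf,v8:6
step 4: dist = v0:0,v1:inf,v2:inf,v3:2,v4:7,v5:inf,v6:4,v7:inf,v8:6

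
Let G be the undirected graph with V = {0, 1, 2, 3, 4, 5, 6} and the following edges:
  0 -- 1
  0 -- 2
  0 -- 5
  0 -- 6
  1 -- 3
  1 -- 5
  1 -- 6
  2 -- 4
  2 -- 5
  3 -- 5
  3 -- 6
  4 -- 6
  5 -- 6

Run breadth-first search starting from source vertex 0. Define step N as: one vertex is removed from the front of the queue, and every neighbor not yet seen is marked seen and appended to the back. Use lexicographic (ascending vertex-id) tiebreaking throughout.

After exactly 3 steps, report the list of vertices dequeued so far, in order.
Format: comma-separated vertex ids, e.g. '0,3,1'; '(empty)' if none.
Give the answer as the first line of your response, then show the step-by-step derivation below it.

0,1,2

step 1: dequeue 0; queue=[1,2,5,6]; order=0
step 2: dequeue 1; queue=[2,5,6,3]; order=0,1
step 3: dequeue 2; queue=[5,6,3,4]; order=0,1,2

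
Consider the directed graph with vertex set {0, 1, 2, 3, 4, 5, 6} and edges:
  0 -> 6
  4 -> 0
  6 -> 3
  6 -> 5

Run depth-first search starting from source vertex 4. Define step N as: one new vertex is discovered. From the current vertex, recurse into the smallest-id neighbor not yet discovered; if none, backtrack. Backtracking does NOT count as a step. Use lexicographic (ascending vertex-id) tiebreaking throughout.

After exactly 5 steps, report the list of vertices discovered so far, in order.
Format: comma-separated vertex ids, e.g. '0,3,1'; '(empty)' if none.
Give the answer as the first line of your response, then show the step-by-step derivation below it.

4,0,6,3,5

step 1: discover 4; path=4; order=4
step 2: discover 0; path=4>0; order=4,0
step 3: discover 6; path=4>0>6; order=4,0,6
step 4: discover 3; path=4>0>6>3; order=4,0,6,3
step 5: discover 5; path=4>0>6>5; order=4,0,6,3,5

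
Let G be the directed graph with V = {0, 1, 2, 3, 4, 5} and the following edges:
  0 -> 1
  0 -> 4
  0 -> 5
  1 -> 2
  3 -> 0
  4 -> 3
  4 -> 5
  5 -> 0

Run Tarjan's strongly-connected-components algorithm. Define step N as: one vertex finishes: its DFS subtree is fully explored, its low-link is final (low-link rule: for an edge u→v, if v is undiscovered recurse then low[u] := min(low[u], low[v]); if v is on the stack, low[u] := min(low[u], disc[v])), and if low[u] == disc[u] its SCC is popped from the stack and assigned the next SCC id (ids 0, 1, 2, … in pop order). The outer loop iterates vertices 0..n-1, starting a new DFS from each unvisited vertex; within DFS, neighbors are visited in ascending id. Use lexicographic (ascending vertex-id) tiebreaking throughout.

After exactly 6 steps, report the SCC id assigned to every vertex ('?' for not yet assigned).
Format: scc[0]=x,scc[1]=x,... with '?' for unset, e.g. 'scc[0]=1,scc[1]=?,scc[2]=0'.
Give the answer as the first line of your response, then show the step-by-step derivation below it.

scc[0]=2,scc[1]=1,scc[2]=0,scc[3]=2,scc[4]=2,scc[5]=2

step 1: low=(low[0]=0,low[1]=1,low[2]=2,low[3]=?,low[4]=?,low[5]=?); scc=(scc[0]=?,scc[1]=?,scc[2]=0,scc[3]=?,scc[4]=?,scc[5]=?)
step 2: low=(low[0]=0,low[1]=1,low[2]=2,low[3]=?,low[4]=?,low[5]=?); scc=(scc[0]=?,scc[1]=1,scc[2]=0,scc[3]=?,scc[4]=?,scc[5]=?)
step 3: low=(low[0]=0,low[1]=1,low[2]=2,low[3]=0,low[4]=3,low[5]=?); scc=(scc[0]=?,scc[1]=1,scc[2]=0,scc[3]=?,scc[4]=?,scc[5]=?)
step 4: low=(low[0]=0,low[1]=1,low[2]=2,low[3]=0,low[4]=0,low[5]=0); scc=(scc[0]=?,scc[1]=1,scc[2]=0,scc[3]=?,scc[4]=?,scc[5]=?)
step 5: low=(low[0]=0,low[1]=1,low[2]=2,low[3]=0,low[4]=0,low[5]=0); scc=(scc[0]=?,scc[1]=1,scc[2]=0,scc[3]=?,scc[4]=?,scc[5]=?)
step 6: low=(low[0]=0,low[1]=1,low[2]=2,low[3]=0,low[4]=0,low[5]=0); scc=(scc[0]=2,scc[1]=1,scc[2]=0,scc[3]=2,scc[4]=2,scc[5]=2)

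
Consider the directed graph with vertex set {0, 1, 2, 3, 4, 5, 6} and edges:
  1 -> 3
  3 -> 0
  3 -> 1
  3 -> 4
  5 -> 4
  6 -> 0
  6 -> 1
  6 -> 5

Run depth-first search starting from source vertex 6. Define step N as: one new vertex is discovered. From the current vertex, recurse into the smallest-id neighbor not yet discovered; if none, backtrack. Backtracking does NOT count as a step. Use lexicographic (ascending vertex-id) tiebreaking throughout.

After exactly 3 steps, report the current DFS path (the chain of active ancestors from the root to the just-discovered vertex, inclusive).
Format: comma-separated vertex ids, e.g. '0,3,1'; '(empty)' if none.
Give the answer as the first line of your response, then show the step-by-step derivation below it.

6,1

step 1: discover 6; path=6; order=6
step 2: discover 0; path=6>0; order=6,0
step 3: discover 1; path=6>1; order=6,0,1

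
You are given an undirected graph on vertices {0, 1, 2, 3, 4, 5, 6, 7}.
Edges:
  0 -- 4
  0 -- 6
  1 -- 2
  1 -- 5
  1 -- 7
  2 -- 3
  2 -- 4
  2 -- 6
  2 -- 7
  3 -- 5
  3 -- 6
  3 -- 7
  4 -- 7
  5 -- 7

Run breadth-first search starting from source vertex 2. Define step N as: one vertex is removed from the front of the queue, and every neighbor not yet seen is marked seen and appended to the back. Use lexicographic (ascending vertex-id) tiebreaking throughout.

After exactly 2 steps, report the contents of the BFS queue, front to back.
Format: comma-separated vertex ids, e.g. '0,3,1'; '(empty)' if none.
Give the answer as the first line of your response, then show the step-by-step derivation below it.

3,4,6,7,5

step 1: dequeue 2; queue=[1,3,4,6,7]; order=2
step 2: dequeue 1; queue=[3,4,6,7,5]; order=2,1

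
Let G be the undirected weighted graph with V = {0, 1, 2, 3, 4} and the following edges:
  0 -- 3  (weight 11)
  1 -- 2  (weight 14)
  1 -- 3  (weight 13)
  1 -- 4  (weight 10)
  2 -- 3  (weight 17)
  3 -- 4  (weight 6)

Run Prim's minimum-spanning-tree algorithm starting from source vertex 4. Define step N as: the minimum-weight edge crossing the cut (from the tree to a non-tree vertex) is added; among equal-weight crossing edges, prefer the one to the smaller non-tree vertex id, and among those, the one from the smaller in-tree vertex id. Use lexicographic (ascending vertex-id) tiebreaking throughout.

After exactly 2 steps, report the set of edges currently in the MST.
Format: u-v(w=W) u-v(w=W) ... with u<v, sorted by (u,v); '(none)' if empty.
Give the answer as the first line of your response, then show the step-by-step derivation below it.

1-4(w=10) 3-4(w=6)

step 1: add edge 3-4 (w=6); MST = {3-4(w=6)}
step 2: add edge 1-4 (w=10); MST = {1-4(w=10) 3-4(w=6)}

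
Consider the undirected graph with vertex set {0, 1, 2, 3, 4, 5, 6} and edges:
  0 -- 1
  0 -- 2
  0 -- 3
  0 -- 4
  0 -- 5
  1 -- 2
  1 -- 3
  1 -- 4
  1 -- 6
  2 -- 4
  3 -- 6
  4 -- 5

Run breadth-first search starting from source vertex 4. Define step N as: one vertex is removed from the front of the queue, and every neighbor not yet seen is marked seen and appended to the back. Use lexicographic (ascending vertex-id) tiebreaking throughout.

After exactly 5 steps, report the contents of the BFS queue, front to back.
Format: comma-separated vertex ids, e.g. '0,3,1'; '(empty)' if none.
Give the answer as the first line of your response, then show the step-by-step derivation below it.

3,6

step 1: dequeue 4; queue=[0,1,2,5]; order=4
step 2: dequeue 0; queue=[1,2,5,3]; order=4,0
step 3: dequeue 1; queue=[2,5,3,6]; order=4,0,1
step 4: dequeue 2; queue=[5,3,6]; order=4,0,1,2
step 5: dequeue 5; queue=[3,6]; order=4,0,1,2,5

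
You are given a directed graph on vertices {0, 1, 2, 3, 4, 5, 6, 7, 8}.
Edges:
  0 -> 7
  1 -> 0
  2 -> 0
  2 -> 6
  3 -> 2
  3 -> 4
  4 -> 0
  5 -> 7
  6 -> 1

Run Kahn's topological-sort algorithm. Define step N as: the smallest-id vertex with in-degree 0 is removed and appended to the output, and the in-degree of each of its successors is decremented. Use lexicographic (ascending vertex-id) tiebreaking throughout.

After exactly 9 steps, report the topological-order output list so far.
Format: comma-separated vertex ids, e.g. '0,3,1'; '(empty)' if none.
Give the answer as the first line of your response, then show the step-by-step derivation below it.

3,2,4,5,6,1,0,7,8

step 1: output 3; order=[3]; indeg=(3,1,0,0,0,0,1,2,0)
step 2: output 2; order=[3,2]; indeg=(2,1,0,0,0,0,0,2,0)
step 3: output 4; order=[3,2,4]; indeg=(1,1,0,0,0,0,0,2,0)
step 4: output 5; order=[3,2,4,5]; indeg=(1,1,0,0,0,0,0,1,0)
step 5: output 6; order=[3,2,4,5,6]; indeg=(1,0,0,0,0,0,0,1,0)
step 6: output 1; order=[3,2,4,5,6,1]; indeg=(0,0,0,0,0,0,0,1,0)
step 7: output 0; order=[3,2,4,5,6,1,0]; indeg=(0,0,0,0,0,0,0,0,0)
step 8: output 7; order=[3,2,4,5,6,1,0,7]; indeg=(0,0,0,0,0,0,0,0,0)
step 9: output 8; order=[3,2,4,5,6,1,0,7,8]; indeg=(0,0,0,0,0,0,0,0,0)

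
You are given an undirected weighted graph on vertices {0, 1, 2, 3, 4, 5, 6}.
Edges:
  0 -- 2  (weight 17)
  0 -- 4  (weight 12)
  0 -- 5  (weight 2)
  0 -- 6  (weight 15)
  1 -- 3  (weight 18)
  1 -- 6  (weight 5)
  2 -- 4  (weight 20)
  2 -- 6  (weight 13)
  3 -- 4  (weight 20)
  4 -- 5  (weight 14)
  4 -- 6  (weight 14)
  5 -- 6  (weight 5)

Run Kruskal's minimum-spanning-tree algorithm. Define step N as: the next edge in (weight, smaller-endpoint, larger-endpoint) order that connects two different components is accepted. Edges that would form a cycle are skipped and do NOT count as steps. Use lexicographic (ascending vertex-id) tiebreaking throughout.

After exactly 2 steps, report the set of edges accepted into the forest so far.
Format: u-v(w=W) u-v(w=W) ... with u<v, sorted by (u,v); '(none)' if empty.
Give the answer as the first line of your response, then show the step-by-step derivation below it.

0-5(w=2) 1-6(w=5)

step 1: add edge 0-5 (w=2); MST = {0-5(w=2)}
step 2: add edge 1-6 (w=5); MST = {0-5(w=2) 1-6(w=5)}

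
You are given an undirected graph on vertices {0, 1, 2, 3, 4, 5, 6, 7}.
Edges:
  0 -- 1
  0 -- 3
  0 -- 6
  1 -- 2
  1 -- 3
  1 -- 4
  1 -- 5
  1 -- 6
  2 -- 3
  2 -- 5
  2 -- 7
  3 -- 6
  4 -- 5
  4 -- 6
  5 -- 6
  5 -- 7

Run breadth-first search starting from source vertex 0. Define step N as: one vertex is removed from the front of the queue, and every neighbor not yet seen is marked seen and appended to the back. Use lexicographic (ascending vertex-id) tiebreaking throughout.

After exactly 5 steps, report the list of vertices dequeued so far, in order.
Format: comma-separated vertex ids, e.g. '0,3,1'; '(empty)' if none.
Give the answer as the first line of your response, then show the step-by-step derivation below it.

0,1,3,6,2

step 1: dequeue 0; queue=[1,3,6]; order=0
step 2: dequeue 1; queue=[3,6,2,4,5]; order=0,1
step 3: dequeue 3; queue=[6,2,4,5]; order=0,1,3
step 4: dequeue 6; queue=[2,4,5]; order=0,1,3,6
step 5: dequeue 2; queue=[4,5,7]; order=0,1,3,6,2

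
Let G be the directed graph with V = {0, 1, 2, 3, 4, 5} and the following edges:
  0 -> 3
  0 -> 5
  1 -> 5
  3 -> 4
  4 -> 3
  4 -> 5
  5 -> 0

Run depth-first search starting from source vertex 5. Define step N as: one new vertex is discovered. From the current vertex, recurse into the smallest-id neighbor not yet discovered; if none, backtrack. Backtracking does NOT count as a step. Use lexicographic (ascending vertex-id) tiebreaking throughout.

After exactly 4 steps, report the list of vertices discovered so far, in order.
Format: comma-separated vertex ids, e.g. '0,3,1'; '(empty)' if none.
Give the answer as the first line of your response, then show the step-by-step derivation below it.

5,0,3,4

step 1: discover 5; path=5; order=5
step 2: discover 0; path=5>0; order=5,0
step 3: discover 3; path=5>0>3; order=5,0,3
step 4: discover 4; path=5>0>3>4; order=5,0,3,4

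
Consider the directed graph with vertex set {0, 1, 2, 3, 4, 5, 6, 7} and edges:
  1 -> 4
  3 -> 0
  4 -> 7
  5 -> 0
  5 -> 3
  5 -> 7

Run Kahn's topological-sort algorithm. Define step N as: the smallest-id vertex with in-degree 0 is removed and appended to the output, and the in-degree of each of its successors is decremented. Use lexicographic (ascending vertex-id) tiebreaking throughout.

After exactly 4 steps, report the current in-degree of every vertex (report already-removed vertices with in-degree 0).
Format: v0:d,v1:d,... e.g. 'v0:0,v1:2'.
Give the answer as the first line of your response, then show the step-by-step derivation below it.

v0:1,v1:0,v2:0,v3:0,v4:0,v5:0,v6:0,v7:0

step 1: output 1; order=[1]; indeg=(2,0,0,1,0,0,0,2)
step 2: output 2; order=[1,2]; indeg=(2,0,0,1,0,0,0,2)
step 3: output 4; order=[1,2,4]; indeg=(2,0,0,1,0,0,0,1)
step 4: output 5; order=[1,2,4,5]; indeg=(1,0,0,0,0,0,0,0)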